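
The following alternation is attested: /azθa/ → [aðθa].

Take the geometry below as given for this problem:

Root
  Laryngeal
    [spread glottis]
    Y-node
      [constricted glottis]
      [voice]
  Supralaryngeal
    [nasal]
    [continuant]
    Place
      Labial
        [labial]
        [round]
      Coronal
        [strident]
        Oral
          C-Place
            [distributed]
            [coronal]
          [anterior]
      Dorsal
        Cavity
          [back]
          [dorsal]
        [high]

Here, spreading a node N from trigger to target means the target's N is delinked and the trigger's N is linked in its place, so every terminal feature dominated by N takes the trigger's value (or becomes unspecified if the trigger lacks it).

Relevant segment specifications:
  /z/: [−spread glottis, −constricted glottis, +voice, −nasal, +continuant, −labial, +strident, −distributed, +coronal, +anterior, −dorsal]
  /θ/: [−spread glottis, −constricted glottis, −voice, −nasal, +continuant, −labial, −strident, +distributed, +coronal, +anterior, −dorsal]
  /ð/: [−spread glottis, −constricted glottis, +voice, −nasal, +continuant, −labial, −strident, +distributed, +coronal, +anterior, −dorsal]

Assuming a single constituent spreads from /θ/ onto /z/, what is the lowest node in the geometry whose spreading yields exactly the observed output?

Coronal

Comparing /z/ with its surface form [ð], the features that change are [distributed], [strident].
Tracing each changed feature up the tree, the paths first meet at Coronal; any lower node misses at least one of them.
If Coronal spreads, every terminal under it takes /θ/'s value, producing [ð] as observed.
[voice] stays as in /z/ although /θ/ differs there, so no node dominating it spread; among the remaining candidates Coronal is the lowest that derives the output.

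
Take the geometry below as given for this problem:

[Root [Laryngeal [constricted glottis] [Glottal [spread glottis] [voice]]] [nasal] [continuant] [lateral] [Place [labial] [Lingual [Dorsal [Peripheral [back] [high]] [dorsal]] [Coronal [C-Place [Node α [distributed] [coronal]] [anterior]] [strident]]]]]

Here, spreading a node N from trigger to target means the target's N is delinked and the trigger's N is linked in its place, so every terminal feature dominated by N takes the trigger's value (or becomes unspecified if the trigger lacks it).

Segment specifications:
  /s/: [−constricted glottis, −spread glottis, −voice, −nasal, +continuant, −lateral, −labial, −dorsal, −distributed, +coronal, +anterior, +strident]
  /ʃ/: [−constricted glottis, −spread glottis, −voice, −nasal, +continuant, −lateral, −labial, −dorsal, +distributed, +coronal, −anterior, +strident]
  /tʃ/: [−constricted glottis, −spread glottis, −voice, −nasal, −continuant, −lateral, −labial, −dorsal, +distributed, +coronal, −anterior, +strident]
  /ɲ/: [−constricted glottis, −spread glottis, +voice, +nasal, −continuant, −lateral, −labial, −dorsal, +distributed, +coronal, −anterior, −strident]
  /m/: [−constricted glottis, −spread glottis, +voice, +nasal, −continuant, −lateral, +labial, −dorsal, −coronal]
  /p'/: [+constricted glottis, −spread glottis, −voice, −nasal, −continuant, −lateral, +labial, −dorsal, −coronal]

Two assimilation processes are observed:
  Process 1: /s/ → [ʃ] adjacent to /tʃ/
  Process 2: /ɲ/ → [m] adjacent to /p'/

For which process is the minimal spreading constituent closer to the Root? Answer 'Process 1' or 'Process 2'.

Process 2

In Process 1, [anterior], [distributed] change, so the minimal spreading node is C-Place at depth 4.
In Process 2, [labial], [coronal], [anterior], [distributed], [strident] change, so the minimal spreading node is Place at depth 1.
Depth 1 < depth 4; Process 2 involves the structurally higher constituent Place.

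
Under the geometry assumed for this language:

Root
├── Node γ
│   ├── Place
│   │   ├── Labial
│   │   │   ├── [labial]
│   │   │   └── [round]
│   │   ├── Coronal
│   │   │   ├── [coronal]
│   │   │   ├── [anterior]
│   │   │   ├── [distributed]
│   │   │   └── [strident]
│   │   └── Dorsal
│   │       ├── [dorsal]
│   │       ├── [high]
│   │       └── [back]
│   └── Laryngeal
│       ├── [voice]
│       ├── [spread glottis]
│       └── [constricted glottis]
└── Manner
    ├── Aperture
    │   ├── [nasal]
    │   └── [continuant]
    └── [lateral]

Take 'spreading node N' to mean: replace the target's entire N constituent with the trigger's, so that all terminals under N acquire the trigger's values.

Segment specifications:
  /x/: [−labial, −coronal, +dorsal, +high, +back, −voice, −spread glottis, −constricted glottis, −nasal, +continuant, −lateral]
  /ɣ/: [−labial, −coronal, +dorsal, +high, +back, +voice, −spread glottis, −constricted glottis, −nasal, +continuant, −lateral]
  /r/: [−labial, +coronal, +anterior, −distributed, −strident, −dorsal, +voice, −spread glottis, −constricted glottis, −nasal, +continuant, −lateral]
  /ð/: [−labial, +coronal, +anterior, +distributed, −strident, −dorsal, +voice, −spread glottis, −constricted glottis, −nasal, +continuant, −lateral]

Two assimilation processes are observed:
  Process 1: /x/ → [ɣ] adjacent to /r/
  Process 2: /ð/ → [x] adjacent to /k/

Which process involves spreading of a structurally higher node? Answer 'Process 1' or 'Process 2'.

Process 1: the feature that changes is [voice]; the minimal node is [voice] (depth 3).
In Process 2, [voice], [coronal], [anterior], [distributed], [strident], [dorsal], [high], [back] change, so the minimal spreading node is Node γ at depth 1.
Depth 1 < depth 3; Process 2 involves the structurally higher constituent Node γ.

Process 2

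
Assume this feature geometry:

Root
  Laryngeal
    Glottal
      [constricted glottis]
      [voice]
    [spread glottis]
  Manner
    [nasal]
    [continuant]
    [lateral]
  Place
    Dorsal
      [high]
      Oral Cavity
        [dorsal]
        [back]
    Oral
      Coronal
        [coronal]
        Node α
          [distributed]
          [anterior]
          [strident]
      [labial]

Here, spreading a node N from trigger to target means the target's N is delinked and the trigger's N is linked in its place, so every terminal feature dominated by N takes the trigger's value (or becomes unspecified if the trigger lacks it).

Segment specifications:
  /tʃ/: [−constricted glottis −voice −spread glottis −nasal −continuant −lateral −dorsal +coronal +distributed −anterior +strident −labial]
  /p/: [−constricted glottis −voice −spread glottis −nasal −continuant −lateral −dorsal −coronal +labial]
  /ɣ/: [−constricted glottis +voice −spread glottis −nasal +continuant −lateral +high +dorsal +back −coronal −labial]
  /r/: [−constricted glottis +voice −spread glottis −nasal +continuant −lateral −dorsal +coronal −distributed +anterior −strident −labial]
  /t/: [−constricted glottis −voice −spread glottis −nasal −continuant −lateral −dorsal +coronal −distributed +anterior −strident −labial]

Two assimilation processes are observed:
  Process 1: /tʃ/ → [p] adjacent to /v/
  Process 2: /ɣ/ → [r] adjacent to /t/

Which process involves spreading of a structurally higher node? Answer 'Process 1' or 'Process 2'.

Process 1 alters [labial], [coronal], [anterior], [distributed], [strident]; the lowest common ancestor is Oral (depth 2 from Root).
In Process 2, [coronal], [anterior], [distributed], [strident], [dorsal], [high], [back] change, so the minimal spreading node is Place at depth 1.
Place (depth 1) sits above Oral (depth 2), making Process 2 the one with the higher spreading node.

Process 2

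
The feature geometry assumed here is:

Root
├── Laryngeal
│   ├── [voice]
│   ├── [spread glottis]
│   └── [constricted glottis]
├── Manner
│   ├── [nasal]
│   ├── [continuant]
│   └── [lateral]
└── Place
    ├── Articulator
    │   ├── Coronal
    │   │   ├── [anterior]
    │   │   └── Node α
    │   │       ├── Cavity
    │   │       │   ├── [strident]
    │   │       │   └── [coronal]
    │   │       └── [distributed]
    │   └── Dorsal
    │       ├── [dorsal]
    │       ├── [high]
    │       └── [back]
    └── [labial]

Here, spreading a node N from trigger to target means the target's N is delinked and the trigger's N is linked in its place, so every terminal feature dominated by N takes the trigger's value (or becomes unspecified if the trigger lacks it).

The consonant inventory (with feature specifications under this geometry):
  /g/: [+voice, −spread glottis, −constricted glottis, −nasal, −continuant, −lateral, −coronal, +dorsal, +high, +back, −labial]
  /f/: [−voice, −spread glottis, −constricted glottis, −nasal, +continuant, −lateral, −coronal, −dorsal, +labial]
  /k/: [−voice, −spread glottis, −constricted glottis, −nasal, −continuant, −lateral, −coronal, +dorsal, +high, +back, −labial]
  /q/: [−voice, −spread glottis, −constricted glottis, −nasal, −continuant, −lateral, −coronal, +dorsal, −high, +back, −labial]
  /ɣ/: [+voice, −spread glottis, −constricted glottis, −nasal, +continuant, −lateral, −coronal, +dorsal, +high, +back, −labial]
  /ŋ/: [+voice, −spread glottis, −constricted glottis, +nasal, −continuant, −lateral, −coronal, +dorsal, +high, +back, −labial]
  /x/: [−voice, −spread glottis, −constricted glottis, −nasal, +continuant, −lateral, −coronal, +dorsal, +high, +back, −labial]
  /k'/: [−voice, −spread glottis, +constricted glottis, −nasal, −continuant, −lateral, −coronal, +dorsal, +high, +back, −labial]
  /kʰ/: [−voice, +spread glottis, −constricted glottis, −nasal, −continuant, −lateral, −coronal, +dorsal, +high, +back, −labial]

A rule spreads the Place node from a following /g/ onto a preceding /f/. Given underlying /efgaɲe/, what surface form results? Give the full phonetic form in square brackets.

[exgaɲe]

The Place node dominates the terminals [anterior], [strident], [coronal], [distributed], [dorsal], [high], [back], [labial].
After delinking /f/'s Place and linking /g/'s, the affected terminals become [−coronal], [+dorsal], [+high], [+back], [−labial]; [voice], [spread glottis], [constricted glottis], … (outside Place) are retained from /f/.
The resulting bundle matches /x/ in the inventory; substituting it for /f/ gives [exgaɲe].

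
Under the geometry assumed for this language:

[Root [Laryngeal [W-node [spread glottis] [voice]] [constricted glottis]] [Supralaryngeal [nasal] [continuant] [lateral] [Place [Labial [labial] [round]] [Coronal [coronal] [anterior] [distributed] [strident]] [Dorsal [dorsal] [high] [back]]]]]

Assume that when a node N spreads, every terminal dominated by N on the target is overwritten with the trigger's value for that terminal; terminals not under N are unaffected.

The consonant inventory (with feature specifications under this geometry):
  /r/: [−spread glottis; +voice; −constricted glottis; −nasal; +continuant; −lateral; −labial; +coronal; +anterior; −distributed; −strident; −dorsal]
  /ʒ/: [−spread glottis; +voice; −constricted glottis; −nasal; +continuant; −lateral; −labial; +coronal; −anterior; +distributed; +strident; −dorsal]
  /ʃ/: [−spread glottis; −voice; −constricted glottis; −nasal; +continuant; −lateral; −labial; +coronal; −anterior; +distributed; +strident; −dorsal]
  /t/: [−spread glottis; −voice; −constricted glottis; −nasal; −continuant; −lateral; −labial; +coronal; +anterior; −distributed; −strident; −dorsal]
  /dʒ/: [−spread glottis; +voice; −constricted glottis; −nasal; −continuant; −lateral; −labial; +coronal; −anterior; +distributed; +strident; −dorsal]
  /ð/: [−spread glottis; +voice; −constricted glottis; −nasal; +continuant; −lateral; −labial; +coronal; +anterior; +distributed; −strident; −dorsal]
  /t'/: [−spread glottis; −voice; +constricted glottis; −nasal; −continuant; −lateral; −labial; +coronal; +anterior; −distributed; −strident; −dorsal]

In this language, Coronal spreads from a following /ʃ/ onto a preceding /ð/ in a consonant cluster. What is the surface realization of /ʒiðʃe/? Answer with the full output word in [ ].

Coronal immediately or transitively dominates [coronal], [anterior], [distributed], [strident].
After delinking /ð/'s Coronal and linking /ʃ/'s, the affected terminals become [+coronal], [−anterior], [+distributed], [+strident]; [spread glottis], [voice], [constricted glottis], … (outside Coronal) are retained from /ð/.
The resulting bundle matches /ʒ/ in the inventory; substituting it for /ð/ gives [ʒiʒʃe].

[ʒiʒʃe]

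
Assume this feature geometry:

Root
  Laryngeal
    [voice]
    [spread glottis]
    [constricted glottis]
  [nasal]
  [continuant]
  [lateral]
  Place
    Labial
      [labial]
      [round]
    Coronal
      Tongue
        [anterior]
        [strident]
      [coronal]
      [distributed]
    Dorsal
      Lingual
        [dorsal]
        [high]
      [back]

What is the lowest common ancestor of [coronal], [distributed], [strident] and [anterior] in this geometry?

[coronal]: Root / Place / Coronal / [coronal].
[distributed]: Root / Place / Coronal / [distributed].
[strident]: Root / Place / Coronal / Tongue / [strident].
[anterior]: Root / Place / Coronal / Tongue / [anterior].
The listed terminals split across distinct daughters of Coronal, so Coronal itself is the smallest node containing them all.

Coronal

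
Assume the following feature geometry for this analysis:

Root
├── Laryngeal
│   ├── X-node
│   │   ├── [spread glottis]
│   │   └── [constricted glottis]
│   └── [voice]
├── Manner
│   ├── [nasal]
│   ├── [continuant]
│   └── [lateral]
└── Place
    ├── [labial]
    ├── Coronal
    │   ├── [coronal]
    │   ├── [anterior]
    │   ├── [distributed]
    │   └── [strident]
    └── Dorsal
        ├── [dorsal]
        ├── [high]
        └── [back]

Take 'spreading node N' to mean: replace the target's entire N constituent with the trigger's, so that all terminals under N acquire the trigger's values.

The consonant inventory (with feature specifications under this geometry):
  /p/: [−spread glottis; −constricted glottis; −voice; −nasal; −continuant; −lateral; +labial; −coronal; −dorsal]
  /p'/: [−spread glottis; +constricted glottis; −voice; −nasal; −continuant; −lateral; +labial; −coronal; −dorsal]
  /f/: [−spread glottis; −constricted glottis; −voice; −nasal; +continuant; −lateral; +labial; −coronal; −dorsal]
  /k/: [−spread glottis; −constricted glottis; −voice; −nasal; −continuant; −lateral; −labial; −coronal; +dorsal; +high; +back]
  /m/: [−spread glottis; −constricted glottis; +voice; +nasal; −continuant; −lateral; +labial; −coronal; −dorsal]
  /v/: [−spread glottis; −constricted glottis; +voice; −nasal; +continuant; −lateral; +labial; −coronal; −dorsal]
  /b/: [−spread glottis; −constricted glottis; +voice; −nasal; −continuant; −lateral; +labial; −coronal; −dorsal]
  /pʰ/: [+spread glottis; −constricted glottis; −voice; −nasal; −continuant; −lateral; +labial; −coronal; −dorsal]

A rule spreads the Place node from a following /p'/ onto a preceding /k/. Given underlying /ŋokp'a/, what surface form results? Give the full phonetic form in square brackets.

Terminals under Place in this geometry: [labial], [coronal], [anterior], [distributed], [strident], [dorsal], [high], [back].
The target acquires /p'/'s values for everything under Place — [+labial], [−coronal], [−dorsal] — while keeping its own [spread glottis], [constricted glottis], [voice], ….
This feature bundle is that of [p], so /ŋokp'a/ surfaces as [ŋopp'a].

[ŋopp'a]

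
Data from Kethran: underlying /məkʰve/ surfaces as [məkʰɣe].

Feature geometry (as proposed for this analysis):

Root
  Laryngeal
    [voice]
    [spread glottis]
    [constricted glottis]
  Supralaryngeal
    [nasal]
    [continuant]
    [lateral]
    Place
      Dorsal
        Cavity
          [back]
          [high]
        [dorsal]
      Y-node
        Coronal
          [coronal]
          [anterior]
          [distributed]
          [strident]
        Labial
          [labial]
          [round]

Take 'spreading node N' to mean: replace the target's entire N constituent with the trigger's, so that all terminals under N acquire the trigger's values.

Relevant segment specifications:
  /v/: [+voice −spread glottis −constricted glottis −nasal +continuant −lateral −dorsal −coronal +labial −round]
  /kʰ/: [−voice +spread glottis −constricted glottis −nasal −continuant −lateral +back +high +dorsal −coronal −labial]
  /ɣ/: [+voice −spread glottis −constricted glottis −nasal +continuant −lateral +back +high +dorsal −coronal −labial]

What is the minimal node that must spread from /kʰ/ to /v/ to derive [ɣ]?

Place

Feature comparison: [labial], [round], [dorsal], [high], [back] differ between /v/ and [ɣ]; the remaining terminals match.
The smallest constituent containing every changed terminal is Place — each of its daughters lacks at least one of the affected features.
Spreading Place from /kʰ/ overwrites each of those terminals with /kʰ/'s values, yielding exactly [ɣ].
[continuant] — on which /kʰ/ differs from /v/ — is unchanged, so neither Supralaryngeal nor anything higher can have spread; the constituent is no larger than Place.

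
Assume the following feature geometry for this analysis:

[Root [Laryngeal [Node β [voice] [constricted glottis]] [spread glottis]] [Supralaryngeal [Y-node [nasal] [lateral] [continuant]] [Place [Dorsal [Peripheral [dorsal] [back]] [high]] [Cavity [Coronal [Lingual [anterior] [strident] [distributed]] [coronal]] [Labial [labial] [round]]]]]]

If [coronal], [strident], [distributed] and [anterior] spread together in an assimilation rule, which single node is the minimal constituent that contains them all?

[coronal] is immediately dominated by Coronal.
[strident] is immediately dominated by Lingual.
[distributed] is immediately dominated by Lingual.
[anterior] is immediately dominated by Lingual.
The listed terminals split across distinct daughters of Coronal, so Coronal itself is the smallest node containing them all.

Coronal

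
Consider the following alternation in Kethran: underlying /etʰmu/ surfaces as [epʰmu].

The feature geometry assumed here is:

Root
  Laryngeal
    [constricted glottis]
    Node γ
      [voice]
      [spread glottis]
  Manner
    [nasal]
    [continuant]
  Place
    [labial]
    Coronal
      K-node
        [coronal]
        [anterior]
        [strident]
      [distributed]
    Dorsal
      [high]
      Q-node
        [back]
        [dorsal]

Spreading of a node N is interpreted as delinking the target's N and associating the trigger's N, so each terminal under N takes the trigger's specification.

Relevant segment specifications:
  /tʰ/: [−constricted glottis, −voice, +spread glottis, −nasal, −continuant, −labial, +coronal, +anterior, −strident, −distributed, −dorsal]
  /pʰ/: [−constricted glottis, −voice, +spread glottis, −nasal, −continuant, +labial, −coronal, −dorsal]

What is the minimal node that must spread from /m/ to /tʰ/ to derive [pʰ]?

Feature comparison: [labial], [coronal], [anterior], [distributed], [strident] differ between /tʰ/ and [pʰ]; the remaining terminals match.
The smallest constituent containing every changed terminal is Place — each of its daughters lacks at least one of the affected features.
If Place spreads, every terminal under it takes /m/'s value, producing [pʰ] as observed.
[spread glottis], [voice] — on which /m/ differs from /tʰ/ — are unchanged, so Root cannot have spread; the constituent is no larger than Place.

Place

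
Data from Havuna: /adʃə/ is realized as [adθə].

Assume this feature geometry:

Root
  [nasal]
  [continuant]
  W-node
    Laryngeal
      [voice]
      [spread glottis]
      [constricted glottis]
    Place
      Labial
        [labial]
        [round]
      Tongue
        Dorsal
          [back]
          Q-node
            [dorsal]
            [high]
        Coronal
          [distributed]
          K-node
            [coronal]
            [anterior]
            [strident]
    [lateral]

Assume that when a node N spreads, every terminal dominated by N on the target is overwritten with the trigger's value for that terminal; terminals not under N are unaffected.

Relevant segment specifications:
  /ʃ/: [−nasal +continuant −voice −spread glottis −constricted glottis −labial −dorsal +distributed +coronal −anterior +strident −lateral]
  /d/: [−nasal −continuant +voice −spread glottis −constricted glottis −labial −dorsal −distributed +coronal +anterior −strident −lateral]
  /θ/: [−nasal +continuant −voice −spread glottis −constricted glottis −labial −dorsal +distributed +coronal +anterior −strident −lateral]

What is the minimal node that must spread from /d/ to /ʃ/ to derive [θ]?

K-node

/ʃ/ and [θ] differ in [anterior], [strident]; every other specified feature is identical.
These terminals are all dominated by K-node, and no proper subconstituent of K-node covers them all; K-node is their lowest common ancestor.
Delinking /ʃ/'s K-node and associating /d/'s K-node gives precisely the feature bundle of [θ].
[distributed] — on which /d/ differs from /ʃ/ — is unchanged, so neither Coronal nor anything higher can have spread; the constituent is no larger than K-node.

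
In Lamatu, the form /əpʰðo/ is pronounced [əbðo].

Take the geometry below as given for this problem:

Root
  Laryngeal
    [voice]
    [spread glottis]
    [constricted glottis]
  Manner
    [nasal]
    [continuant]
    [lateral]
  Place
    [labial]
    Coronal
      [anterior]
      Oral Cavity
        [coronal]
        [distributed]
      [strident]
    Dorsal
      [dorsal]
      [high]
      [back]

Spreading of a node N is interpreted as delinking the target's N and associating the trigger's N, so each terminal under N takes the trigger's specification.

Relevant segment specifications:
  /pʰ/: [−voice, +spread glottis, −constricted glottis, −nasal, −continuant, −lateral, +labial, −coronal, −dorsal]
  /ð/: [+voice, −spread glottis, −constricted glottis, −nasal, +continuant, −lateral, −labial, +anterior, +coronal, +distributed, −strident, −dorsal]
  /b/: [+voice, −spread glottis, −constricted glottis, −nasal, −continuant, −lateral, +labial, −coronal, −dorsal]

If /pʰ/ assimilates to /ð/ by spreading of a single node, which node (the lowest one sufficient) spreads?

Feature comparison: [voice], [spread glottis] differ between /pʰ/ and [b]; the remaining terminals match.
In this geometry the lowest node dominating all of them is Laryngeal: every daughter of Laryngeal dominates only a proper subset, so no lower node suffices.
Delinking /pʰ/'s Laryngeal and associating /ð/'s Laryngeal gives precisely the feature bundle of [b].
[labial], [coronal] — on which /ð/ differs from /pʰ/ — are unchanged, so Root cannot have spread; the constituent is no larger than Laryngeal.

Laryngeal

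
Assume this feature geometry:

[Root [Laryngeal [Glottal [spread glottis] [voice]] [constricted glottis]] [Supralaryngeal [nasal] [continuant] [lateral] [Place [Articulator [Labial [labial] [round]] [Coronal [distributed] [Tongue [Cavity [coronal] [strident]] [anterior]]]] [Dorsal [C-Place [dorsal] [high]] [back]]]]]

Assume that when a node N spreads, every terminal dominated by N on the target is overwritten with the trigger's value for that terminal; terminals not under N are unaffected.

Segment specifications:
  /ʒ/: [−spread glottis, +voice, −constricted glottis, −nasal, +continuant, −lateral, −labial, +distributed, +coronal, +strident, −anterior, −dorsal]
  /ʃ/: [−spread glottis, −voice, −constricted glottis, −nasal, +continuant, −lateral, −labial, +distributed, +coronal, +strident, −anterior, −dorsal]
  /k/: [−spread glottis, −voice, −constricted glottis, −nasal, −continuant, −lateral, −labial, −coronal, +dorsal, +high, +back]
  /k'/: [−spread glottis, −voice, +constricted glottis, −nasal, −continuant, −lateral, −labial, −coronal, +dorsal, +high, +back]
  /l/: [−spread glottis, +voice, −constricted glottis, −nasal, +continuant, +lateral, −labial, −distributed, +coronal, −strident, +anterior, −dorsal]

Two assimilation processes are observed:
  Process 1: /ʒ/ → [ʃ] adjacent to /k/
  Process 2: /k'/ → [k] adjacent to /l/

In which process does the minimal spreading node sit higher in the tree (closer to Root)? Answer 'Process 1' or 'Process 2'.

Process 1 alters [voice]; the lowest dominating node is [voice] (depth 3 from Root).
Process 2 alters [constricted glottis]; the lowest dominating node is [constricted glottis] (depth 2 from Root).
Depth 2 < depth 3; Process 2 involves the structurally higher constituent [constricted glottis].

Process 2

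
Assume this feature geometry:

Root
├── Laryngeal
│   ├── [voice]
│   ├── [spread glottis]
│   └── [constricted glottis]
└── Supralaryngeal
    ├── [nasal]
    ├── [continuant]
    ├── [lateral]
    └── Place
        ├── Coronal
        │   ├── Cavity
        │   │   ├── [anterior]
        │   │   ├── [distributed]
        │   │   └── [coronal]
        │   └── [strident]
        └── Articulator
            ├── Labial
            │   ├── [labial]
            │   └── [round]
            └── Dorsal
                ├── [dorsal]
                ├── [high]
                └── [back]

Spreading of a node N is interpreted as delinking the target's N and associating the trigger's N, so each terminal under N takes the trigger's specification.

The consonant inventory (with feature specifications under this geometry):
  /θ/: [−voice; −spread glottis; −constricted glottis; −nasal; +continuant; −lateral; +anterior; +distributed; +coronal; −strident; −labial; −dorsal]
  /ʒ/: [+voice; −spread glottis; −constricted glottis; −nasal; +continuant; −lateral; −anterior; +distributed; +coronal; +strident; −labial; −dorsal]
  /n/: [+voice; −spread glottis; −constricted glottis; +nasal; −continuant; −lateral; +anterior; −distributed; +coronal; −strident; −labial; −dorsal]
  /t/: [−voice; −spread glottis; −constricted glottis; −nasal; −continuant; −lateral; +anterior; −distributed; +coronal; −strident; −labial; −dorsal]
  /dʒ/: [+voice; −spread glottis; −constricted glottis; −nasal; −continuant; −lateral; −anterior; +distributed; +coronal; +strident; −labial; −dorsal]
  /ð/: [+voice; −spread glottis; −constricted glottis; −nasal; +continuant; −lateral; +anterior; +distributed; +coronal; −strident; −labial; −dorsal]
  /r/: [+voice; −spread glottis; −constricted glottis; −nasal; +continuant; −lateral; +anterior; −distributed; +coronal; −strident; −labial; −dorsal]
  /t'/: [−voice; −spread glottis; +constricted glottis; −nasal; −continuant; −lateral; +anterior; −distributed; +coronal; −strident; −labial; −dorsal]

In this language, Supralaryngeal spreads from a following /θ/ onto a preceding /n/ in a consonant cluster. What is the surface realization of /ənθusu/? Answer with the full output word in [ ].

[əðθusu]

The Supralaryngeal node dominates the terminals [nasal], [continuant], [lateral], [anterior], [distributed], [coronal], [strident], [labial], [round], [dorsal], [high], [back].
Spreading Supralaryngeal from /θ/ onto /n/ replaces those values with /θ/'s: [−nasal], [+continuant], [−lateral], [+anterior], [+distributed], [+coronal], [−strident], [−labial], [−dorsal]. Features outside Supralaryngeal ([voice], [spread glottis], [constricted glottis]) stay as in /n/.
Among the inventory, only /ð/ has exactly this specification, giving the surface form [əðθusu].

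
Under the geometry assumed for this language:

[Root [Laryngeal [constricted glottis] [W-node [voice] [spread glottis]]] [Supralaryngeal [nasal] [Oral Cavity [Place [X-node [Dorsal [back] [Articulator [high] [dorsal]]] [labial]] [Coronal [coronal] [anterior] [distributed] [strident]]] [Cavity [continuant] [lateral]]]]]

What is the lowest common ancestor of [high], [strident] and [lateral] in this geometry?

[high] lies under Articulator (below Supralaryngeal).
[strident] lies under Coronal (below Supralaryngeal).
[lateral]: Root > Supralaryngeal > Oral Cavity > Cavity > [lateral].
The lowest node appearing on every path is Oral Cavity; each proper daughter of Oral Cavity fails to dominate at least one of the listed features.

Oral Cavity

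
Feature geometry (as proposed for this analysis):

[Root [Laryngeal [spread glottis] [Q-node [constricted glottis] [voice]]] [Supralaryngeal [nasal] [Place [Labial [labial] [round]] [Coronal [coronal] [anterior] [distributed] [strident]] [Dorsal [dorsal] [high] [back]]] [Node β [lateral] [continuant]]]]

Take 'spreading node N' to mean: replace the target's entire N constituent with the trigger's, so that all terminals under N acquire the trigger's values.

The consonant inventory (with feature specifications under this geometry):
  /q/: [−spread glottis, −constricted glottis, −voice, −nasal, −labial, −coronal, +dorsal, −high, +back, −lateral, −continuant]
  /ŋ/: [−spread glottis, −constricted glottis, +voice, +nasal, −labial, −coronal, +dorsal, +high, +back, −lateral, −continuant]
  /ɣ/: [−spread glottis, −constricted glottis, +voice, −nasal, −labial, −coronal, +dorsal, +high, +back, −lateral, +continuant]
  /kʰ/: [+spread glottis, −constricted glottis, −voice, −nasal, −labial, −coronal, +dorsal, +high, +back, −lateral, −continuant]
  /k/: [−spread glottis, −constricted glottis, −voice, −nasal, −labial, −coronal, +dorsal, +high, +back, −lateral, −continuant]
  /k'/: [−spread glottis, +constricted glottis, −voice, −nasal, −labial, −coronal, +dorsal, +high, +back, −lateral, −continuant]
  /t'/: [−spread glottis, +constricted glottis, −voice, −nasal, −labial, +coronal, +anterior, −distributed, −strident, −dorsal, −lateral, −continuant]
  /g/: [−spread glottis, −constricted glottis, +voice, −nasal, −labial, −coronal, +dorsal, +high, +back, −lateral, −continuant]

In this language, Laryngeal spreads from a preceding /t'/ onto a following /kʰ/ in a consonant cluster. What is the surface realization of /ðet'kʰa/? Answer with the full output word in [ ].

The Laryngeal node dominates the terminals [spread glottis], [constricted glottis], [voice].
After delinking /kʰ/'s Laryngeal and linking /t'/'s, the affected terminals become [−spread glottis], [+constricted glottis], [−voice]; [nasal], [labial], [coronal], … (outside Laryngeal) are retained from /kʰ/.
Among the inventory, only /k'/ has exactly this specification, giving the surface form [ðet'k'a].

[ðet'k'a]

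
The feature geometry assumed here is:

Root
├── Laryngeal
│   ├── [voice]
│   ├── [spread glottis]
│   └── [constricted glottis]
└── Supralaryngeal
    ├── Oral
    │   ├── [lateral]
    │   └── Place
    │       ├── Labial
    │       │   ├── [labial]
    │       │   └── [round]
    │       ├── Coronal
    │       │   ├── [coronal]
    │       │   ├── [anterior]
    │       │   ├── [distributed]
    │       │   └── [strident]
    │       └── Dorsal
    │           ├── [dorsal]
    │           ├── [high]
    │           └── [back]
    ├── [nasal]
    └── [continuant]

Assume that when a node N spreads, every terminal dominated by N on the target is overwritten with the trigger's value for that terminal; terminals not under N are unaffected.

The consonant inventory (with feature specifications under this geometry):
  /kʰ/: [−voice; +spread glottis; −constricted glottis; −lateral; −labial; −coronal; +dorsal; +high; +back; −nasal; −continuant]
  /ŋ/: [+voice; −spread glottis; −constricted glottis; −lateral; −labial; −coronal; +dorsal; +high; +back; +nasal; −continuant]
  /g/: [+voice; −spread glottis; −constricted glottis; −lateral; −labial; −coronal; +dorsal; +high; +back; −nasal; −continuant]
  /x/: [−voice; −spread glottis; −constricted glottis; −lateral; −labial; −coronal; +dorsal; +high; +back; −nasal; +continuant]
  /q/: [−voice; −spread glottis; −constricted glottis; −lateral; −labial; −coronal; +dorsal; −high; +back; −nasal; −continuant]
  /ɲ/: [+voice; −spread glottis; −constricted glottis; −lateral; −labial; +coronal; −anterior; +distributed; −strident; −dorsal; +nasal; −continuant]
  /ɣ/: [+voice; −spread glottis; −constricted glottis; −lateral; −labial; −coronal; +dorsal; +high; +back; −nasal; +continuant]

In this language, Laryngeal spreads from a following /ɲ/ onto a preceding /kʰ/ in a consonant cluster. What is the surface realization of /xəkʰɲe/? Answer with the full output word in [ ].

[xəgɲe]

Laryngeal immediately or transitively dominates [voice], [spread glottis], [constricted glottis].
Spreading Laryngeal from /ɲ/ onto /kʰ/ replaces those values with /ɲ/'s: [+voice], [−spread glottis], [−constricted glottis]. Features outside Laryngeal ([lateral], [labial], [coronal], …) stay as in /kʰ/.
The resulting bundle matches /g/ in the inventory; substituting it for /kʰ/ gives [xəgɲe].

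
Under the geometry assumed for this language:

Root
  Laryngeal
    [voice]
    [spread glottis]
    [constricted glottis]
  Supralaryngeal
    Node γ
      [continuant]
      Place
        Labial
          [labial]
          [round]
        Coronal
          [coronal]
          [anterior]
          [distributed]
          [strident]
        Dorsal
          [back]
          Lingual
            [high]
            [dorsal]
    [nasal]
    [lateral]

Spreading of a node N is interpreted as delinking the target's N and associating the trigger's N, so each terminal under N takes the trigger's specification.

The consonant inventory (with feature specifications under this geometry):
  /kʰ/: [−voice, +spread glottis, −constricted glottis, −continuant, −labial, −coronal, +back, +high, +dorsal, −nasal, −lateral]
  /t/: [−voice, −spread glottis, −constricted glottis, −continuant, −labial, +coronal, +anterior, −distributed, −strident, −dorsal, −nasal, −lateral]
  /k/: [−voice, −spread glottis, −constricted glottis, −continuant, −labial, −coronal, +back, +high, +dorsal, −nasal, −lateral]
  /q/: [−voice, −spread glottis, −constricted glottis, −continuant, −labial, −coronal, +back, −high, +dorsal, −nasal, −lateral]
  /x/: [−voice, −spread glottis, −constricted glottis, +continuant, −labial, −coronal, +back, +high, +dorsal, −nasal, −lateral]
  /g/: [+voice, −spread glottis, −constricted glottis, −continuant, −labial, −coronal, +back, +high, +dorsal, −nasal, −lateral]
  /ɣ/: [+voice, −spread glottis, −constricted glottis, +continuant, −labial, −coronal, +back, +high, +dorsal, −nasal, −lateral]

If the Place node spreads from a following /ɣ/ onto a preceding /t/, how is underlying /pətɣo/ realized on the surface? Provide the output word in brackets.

Terminals under Place in this geometry: [labial], [round], [coronal], [anterior], [distributed], [strident], [back], [high], [dorsal].
The target acquires /ɣ/'s values for everything under Place — [−labial], [−coronal], [+back], [+high], [+dorsal] — while keeping its own [voice], [spread glottis], [constricted glottis], ….
The resulting bundle matches /k/ in the inventory; substituting it for /t/ gives [pəkɣo].

[pəkɣo]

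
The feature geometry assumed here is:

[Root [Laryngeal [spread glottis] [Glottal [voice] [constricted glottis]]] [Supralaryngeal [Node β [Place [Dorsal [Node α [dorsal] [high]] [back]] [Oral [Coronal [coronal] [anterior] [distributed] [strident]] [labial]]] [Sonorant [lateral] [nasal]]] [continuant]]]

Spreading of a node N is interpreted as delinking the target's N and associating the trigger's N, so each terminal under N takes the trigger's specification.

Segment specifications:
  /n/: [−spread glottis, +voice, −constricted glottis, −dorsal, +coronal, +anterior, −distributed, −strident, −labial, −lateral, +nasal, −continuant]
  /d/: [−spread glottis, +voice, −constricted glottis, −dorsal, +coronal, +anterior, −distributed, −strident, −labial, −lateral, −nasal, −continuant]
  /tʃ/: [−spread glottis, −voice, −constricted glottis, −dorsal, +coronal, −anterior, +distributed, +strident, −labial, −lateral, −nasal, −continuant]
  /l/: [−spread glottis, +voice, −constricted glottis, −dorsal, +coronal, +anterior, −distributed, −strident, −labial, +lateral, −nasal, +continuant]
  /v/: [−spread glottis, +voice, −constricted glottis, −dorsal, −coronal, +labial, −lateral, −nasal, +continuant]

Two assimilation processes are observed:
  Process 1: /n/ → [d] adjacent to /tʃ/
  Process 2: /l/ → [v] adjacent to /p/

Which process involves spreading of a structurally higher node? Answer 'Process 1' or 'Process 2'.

Process 2

Process 1 alters [nasal]; the lowest dominating node is [nasal] (depth 4 from Root).
Process 2 alters [lateral], [labial], [coronal], [anterior], [distributed], [strident]; the lowest common ancestor is Node β (depth 2 from Root).
Depth 2 < depth 4; Process 2 involves the structurally higher constituent Node β.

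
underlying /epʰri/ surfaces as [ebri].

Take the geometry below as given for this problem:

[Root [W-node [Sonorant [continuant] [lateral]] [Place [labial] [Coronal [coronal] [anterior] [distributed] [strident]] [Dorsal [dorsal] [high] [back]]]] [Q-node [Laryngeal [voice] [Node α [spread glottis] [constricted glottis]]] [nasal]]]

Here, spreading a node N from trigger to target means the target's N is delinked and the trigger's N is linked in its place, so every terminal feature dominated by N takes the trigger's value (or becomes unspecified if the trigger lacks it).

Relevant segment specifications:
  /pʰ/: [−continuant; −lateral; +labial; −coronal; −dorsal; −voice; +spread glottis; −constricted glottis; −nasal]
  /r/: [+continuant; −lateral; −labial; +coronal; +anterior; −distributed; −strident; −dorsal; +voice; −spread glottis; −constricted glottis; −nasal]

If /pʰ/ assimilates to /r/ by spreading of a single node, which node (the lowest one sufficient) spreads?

Laryngeal

Comparing /pʰ/ with its surface form [b], the features that change are [voice], [spread glottis].
Tracing each changed feature up the tree, the paths first meet at Laryngeal; any lower node misses at least one of them.
Delinking /pʰ/'s Laryngeal and associating /r/'s Laryngeal gives precisely the feature bundle of [b].
[coronal], [labial] stay as in /pʰ/ although /r/ differs there, so no node dominating them spread; among the remaining candidates Laryngeal is the lowest that derives the output.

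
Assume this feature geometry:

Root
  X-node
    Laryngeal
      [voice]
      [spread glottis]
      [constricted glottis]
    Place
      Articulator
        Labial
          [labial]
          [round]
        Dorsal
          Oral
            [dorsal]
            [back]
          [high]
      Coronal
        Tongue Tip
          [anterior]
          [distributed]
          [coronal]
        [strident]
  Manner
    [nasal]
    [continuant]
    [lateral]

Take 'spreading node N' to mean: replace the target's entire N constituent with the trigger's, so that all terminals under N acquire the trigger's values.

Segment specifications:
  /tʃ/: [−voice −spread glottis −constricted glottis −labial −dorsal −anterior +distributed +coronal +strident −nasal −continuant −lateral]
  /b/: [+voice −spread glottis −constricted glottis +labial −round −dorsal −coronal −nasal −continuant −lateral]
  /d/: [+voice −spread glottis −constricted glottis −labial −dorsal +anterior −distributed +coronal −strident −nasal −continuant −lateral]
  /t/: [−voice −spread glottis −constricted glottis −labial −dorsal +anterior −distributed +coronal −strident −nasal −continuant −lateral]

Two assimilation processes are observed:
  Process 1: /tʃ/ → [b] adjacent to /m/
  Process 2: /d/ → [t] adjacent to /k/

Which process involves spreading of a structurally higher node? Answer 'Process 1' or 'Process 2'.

Process 1 alters [voice], [labial], [round], [coronal], [anterior], [distributed], [strident]; the lowest common ancestor is X-node (depth 1 from Root).
Process 2: the feature that changes is [voice]; the minimal node is [voice] (depth 3).
X-node (depth 1) sits above [voice] (depth 3), making Process 1 the one with the higher spreading node.

Process 1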